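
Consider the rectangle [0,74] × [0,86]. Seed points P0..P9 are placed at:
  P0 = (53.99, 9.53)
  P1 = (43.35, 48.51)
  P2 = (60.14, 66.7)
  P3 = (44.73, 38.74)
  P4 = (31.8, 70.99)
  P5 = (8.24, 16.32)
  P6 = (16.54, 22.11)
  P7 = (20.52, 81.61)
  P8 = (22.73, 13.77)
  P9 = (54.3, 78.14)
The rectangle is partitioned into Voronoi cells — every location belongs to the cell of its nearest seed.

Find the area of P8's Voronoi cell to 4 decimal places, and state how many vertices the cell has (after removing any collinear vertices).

1. box [0,74]×[0,86]: [(0, 0) (74, 0) (74, 86) (0, 86)]
2. ⊥bis P8·P0 via (38.36,11.65): [(0, 0) (36.7798, 0) (48.4446, 86) (0, 86)]  |A|=3664.6498
3. ⊥bis P8·P1 via (33.04,31.14): [(0, 50.751) (0, 0) (36.7798, 0) (40.4102, 26.7654)]  |A|=1517.6418
4. ⊥bis P8·P2 via (41.435,40.235): [(0, 50.751) (0, 0) (36.7798, 0) (40.4102, 26.7654)]  |A|=1517.6418
5. ⊥bis P8·P3 via (33.73,26.255): [(18.1635, 39.97) (0, 50.751) (0, 0) (36.7798, 0) (39.6353, 21.0521)]  |A|=1448.9746
6. ⊥bis P8·P4 via (27.265,42.38): [(18.1635, 39.97) (9.3075, 45.2265) (0, 46.7018) (0, 0) (36.7798, 0) (39.6353, 21.0521)]  |A|=1430.1308
7. ⊥bis P8·P5 via (15.485,15.045): [(19.6421, 38.6672) (12.8373, 0) (36.7798, 0) (39.6353, 21.0521)]  |A|=698.4936
8. ⊥bis P8·P6 via (19.635,17.94): [(32.4077, 27.42) (15.4475, 14.832) (12.8373, 0) (36.7798, 0) (39.6353, 21.0521)]  |A|=522.7694
9. ⊥bis P8·P7 via (21.625,47.69): [(32.4077, 27.42) (15.4475, 14.832) (12.8373, 0) (36.7798, 0) (39.6353, 21.0521)]  |A|=522.7694
10. ⊥bis P8·P9 via (38.515,45.955): [(32.4077, 27.42) (15.4475, 14.832) (12.8373, 0) (36.7798, 0) (39.6353, 21.0521)]  |A|=522.7694
11. canonical 5-gon: [(32.4077, 27.42) (15.4475, 14.832) (12.8373, 0) (36.7798, 0) (39.6353, 21.0521)]
12. shoelace: 522.7694

Area of P8's cell: 522.7694 (5 vertices)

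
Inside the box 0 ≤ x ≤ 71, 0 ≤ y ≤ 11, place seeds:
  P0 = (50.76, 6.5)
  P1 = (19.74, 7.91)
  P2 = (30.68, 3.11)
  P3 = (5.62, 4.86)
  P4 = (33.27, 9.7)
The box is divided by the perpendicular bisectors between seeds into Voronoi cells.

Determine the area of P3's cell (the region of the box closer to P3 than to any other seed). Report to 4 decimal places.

1. box [0,71]×[0,11]: [(0, 0) (71, 0) (71, 11) (0, 11)]
2. ⊥bis P3·P0 via (28.19,5.68): [(0, 0) (28.3964, 0) (27.9967, 11) (0, 11)]  |A|=310.1619
3. ⊥bis P3·P1 via (12.68,6.385): [(0, 0) (14.0592, 0) (11.6831, 11) (0, 11)]  |A|=141.5828
4. ⊥bis P3·P2 via (18.15,3.985): [(0, 0) (14.0592, 0) (11.6831, 11) (0, 11)]  |A|=141.5828
5. ⊥bis P3·P4 via (19.445,7.28): [(0, 0) (14.0592, 0) (11.6831, 11) (0, 11)]  |A|=141.5828
6. canonical 4-gon: [(0, 0) (14.0592, 0) (11.6831, 11) (0, 11)]
7. shoelace: 141.5828

Area of P3's cell: 141.5828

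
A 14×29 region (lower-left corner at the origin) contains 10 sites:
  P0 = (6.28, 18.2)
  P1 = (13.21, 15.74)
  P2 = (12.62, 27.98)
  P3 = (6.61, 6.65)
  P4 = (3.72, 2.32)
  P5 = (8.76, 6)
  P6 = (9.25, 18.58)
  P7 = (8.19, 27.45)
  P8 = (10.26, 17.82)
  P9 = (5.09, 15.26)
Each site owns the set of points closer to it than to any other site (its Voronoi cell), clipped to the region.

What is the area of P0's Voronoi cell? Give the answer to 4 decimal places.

1. box [0,14]×[0,29]: [(0, 0) (14, 0) (14, 29) (0, 29)]
2. ⊥bis P0·P1 via (9.745,16.97): [(0, 0) (3.721, 0) (14, 28.9566) (14, 29) (0, 29)]  |A|=257.1776
3. ⊥bis P0·P2 via (9.45,23.09): [(0, 0) (3.721, 0) (11.4559, 21.7897) (0.3333, 29) (0, 29)]  |A|=207.8517
4. ⊥bis P0·P3 via (6.445,12.425): [(0, 12.2409) (8.1489, 12.4737) (11.4559, 21.7897) (0.3333, 29) (0, 29)]  |A|=134.7695
5. ⊥bis P0·P4 via (5,10.26): [(0, 12.2409) (8.1489, 12.4737) (11.4559, 21.7897) (0.3333, 29) (0, 29)]  |A|=134.7695
6. ⊥bis P0·P5 via (7.52,12.1): [(0, 12.2409) (8.1489, 12.4737) (11.4559, 21.7897) (0.3333, 29) (0, 29)]  |A|=134.7695
7. ⊥bis P0·P6 via (7.765,18.39): [(0, 12.2409) (8.1489, 12.4737) (8.4231, 13.2462) (6.9569, 24.7062) (0.3333, 29) (0, 29)]  |A|=111.1284
8. ⊥bis P0·P7 via (7.235,22.825): [(0, 24.3189) (0, 12.2409) (8.1489, 12.4737) (8.4231, 13.2462) (7.1965, 22.8329)]  |A|=87.5676
9. ⊥bis P0·P8 via (8.27,18.01): [(0, 24.3189) (0, 12.2409) (7.7403, 12.462) (8.075, 15.9673) (7.1965, 22.8329)]  |A|=86.3458
10. ⊥bis P0·P9 via (5.685,16.73): [(0, 24.3189) (0, 19.0311) (8.0562, 15.7702) (8.075, 15.9673) (7.1965, 22.8329)]  |A|=46.2259
11. canonical 5-gon: [(0, 24.3189) (0, 19.0311) (8.0562, 15.7702) (8.075, 15.9673) (7.1965, 22.8329)]
12. shoelace: 46.2259

Area of P0's cell: 46.2259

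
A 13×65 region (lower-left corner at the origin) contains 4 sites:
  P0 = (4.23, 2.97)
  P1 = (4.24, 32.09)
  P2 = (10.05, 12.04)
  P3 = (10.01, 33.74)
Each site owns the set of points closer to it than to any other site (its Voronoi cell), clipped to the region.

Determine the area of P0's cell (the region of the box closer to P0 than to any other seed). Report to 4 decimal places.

Area of P0's cell: 102.9037

1. box [0,13]×[0,65]: [(0, 0) (13, 0) (13, 65) (0, 65)]
2. ⊥bis P0·P1 via (4.235,17.53): [(0, 17.5315) (0, 0) (13, 0) (13, 17.527)]  |A|=227.8799
3. ⊥bis P0·P2 via (7.14,7.505): [(0, 12.0866) (0, 0) (13, 0) (13, 3.7448)]  |A|=102.9037
4. ⊥bis P0·P3 via (7.12,18.355): [(0, 12.0866) (0, 0) (13, 0) (13, 3.7448)]  |A|=102.9037
5. canonical 4-gon: [(0, 12.0866) (0, 0) (13, 0) (13, 3.7448)]
6. shoelace: 102.9037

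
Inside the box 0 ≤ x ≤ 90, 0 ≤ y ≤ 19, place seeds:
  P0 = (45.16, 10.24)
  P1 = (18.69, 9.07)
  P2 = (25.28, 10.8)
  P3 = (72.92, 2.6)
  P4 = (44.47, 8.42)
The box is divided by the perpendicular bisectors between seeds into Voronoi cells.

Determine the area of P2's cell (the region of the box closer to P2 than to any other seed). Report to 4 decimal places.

1. box [0,90]×[0,19]: [(0, 0) (90, 0) (90, 19) (0, 19)]
2. ⊥bis P2·P0 via (35.22,10.52): [(0, 0) (34.9237, 0) (35.4589, 19) (0, 19)]  |A|=668.6341
3. ⊥bis P2·P1 via (21.985,9.935): [(24.5931, 0) (34.9237, 0) (35.4589, 19) (19.6053, 19)]  |A|=248.7494
4. ⊥bis P2·P3 via (49.1,6.7): [(24.5931, 0) (34.9237, 0) (35.4589, 19) (19.6053, 19)]  |A|=248.7494
5. ⊥bis P2·P4 via (34.875,9.61): [(24.5931, 0) (33.6831, 0) (35.2882, 12.9418) (35.4589, 19) (19.6053, 19)]  |A|=240.7221
6. canonical 5-gon: [(24.5931, 0) (33.6831, 0) (35.2882, 12.9418) (35.4589, 19) (19.6053, 19)]
7. shoelace: 240.7221

Area of P2's cell: 240.7221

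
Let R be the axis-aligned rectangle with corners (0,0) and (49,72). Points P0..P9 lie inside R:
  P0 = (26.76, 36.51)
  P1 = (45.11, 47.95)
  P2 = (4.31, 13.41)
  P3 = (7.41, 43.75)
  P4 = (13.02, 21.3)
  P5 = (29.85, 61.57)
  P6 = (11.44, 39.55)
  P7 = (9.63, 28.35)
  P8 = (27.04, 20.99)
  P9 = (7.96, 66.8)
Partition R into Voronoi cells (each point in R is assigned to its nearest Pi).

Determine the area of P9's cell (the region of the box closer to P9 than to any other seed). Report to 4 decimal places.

1. box [0,49]×[0,72]: [(0, 0) (49, 0) (49, 72) (0, 72)]
2. ⊥bis P9·P0 via (17.36,51.655): [(0, 40.8802) (49, 71.2929) (49, 72) (0, 72)]  |A|=779.7585
3. ⊥bis P9·P1 via (26.535,57.375): [(0, 40.8802) (26.5162, 57.338) (33.9558, 72) (0, 72)]  |A|=661.5196
4. ⊥bis P9·P2 via (6.135,40.105): [(0, 40.8802) (26.5162, 57.338) (33.9558, 72) (0, 72)]  |A|=661.5196
5. ⊥bis P9·P3 via (7.685,55.275): [(0, 55.4584) (22.6183, 54.9187) (26.5162, 57.338) (33.9558, 72) (0, 72)]  |A|=496.6529
6. ⊥bis P9·P4 via (10.49,44.05): [(0, 55.4584) (22.6183, 54.9187) (26.5162, 57.338) (33.9558, 72) (0, 72)]  |A|=496.6529
7. ⊥bis P9·P5 via (18.905,64.185): [(0, 55.4584) (16.7247, 55.0593) (20.7722, 72) (0, 72)]  |A|=314.2742
8. ⊥bis P9·P6 via (9.7,53.175): [(0, 55.4584) (16.7247, 55.0593) (20.7722, 72) (0, 72)]  |A|=314.2742
9. ⊥bis P9·P7 via (8.795,47.575): [(0, 55.4584) (16.7247, 55.0593) (20.7722, 72) (0, 72)]  |A|=314.2742
10. ⊥bis P9·P8 via (17.5,43.895): [(0, 55.4584) (16.7247, 55.0593) (20.7722, 72) (0, 72)]  |A|=314.2742
11. canonical 4-gon: [(0, 55.4584) (16.7247, 55.0593) (20.7722, 72) (0, 72)]
12. shoelace: 314.2742

Area of P9's cell: 314.2742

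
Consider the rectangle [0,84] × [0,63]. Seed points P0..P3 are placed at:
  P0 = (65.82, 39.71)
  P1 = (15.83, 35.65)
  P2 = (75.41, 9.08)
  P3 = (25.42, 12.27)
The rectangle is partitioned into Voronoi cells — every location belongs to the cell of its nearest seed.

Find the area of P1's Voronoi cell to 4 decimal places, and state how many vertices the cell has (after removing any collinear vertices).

Area of P1's cell: 1572.4931 (4 vertices)

1. box [0,84]×[0,63]: [(0, 0) (84, 0) (84, 63) (0, 63)]
2. ⊥bis P1·P0 via (40.825,37.68): [(0, 0) (43.8852, 0) (38.7686, 63) (0, 63)]  |A|=2603.5957
3. ⊥bis P1·P2 via (45.62,22.365): [(0, 0) (35.6462, 0) (42.6159, 15.6287) (38.7686, 63) (0, 63)]  |A|=2539.2131
4. ⊥bis P1·P3 via (20.625,23.96): [(0, 15.5) (41.2521, 32.4208) (38.7686, 63) (0, 63)]  |A|=1572.4931
5. canonical 4-gon: [(0, 15.5) (41.2521, 32.4208) (38.7686, 63) (0, 63)]
6. shoelace: 1572.4931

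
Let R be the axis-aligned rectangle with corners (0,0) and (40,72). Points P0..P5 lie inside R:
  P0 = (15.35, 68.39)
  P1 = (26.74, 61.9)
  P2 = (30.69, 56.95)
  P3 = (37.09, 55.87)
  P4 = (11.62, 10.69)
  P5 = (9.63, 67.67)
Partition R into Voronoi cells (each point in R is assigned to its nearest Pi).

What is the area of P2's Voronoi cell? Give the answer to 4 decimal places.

Area of P2's cell: 435.5450

1. box [0,40]×[0,72]: [(0, 0) (40, 0) (40, 72) (0, 72)]
2. ⊥bis P2·P0 via (23.02,62.67): [(0, 31.8023) (0, 0) (40, 0) (40, 72) (29.978, 72)]  |A|=2277.4769
3. ⊥bis P2·P1 via (28.715,59.425): [(8.6728, 43.4318) (0, 31.8023) (0, 0) (40, 0) (40, 68.4302)]  |A|=2078.4052
4. ⊥bis P2·P3 via (33.89,56.41): [(35.2833, 64.6663) (8.6728, 43.4318) (0, 31.8023) (0, 0) (24.3708, 0)]  |A|=1411.6802
5. ⊥bis P2·P4 via (21.155,33.82): [(29.4976, 30.3809) (35.2833, 64.6663) (8.6728, 43.4318) (6.1253, 40.0158)]  |A|=446.9392
6. ⊥bis P2·P5 via (20.16,62.31): [(8.3458, 39.1004) (29.4976, 30.3809) (35.2833, 64.6663) (11.835, 45.9551)]  |A|=435.545
7. canonical 4-gon: [(8.3458, 39.1004) (29.4976, 30.3809) (35.2833, 64.6663) (11.835, 45.9551)]
8. shoelace: 435.545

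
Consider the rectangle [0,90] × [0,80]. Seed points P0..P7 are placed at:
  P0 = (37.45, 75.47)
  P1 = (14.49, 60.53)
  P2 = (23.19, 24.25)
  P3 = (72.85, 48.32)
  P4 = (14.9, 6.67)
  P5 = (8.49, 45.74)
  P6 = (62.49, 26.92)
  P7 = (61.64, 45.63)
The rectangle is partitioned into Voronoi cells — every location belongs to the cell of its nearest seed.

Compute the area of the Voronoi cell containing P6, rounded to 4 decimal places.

1. box [0,90]×[0,80]: [(0, 0) (90, 0) (90, 80) (0, 80)]
2. ⊥bis P6·P0 via (49.97,51.195): [(0, 25.4226) (0, 0) (90, 0) (90, 71.8408)]  |A|=4376.8519
3. ⊥bis P6·P1 via (38.49,43.725): [(40.1879, 46.1498) (7.8734, 0) (90, 0) (90, 71.8408)]  |A|=3684.3338
4. ⊥bis P6·P2 via (42.84,25.585): [(41.4004, 46.7752) (44.5782, 0) (90, 0) (90, 71.8408)]  |A|=2808.0225
5. ⊥bis P6·P3 via (67.67,37.62): [(44.9631, 48.6127) (41.4004, 46.7752) (44.5782, 0) (90, 0) (90, 26.8098)]  |A|=1793.9954
6. ⊥bis P6·P4 via (38.695,16.795): [(44.9631, 48.6127) (41.4004, 46.7752) (44.3382, 3.5328) (45.8414, 0) (90, 0) (90, 26.8098)]  |A|=1791.7641
7. ⊥bis P6·P5 via (35.49,36.33): [(44.9631, 48.6127) (41.4004, 46.7752) (44.3382, 3.5328) (45.8414, 0) (90, 0) (90, 26.8098)]  |A|=1791.7641
8. ⊥bis P6·P7 via (62.065,36.275): [(69.7291, 36.6232) (42.1751, 35.3714) (44.3382, 3.5328) (45.8414, 0) (90, 0) (90, 26.8098)]  |A|=1590.0582
9. canonical 6-gon: [(69.7291, 36.6232) (42.1751, 35.3714) (44.3382, 3.5328) (45.8414, 0) (90, 0) (90, 26.8098)]
10. shoelace: 1590.0582

Area of P6's cell: 1590.0582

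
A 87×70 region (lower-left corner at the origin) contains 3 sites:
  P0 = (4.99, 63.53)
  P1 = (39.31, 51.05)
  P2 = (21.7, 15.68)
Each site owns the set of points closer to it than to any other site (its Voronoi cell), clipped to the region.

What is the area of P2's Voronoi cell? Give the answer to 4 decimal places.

1. box [0,87]×[0,70]: [(0, 0) (87, 0) (87, 70) (0, 70)]
2. ⊥bis P2·P0 via (13.345,39.605): [(0, 34.9447) (0, 0) (87, 0) (87, 65.3265)]  |A|=4361.7987
3. ⊥bis P2·P1 via (30.505,33.365): [(16.0644, 40.5547) (0, 34.9447) (0, 0) (87, 0) (87, 5.2373)]  |A|=2230.5666
4. canonical 5-gon: [(16.0644, 40.5547) (0, 34.9447) (0, 0) (87, 0) (87, 5.2373)]
5. shoelace: 2230.5666

Area of P2's cell: 2230.5666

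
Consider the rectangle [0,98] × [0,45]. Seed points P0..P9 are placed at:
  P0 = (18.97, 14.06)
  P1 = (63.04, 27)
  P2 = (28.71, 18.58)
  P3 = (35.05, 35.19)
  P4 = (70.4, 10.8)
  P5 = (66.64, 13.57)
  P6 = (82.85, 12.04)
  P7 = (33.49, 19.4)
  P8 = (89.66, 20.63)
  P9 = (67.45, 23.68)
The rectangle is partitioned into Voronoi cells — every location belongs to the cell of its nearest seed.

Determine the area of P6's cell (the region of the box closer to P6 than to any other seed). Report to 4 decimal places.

Area of P6's cell: 323.7586

1. box [0,98]×[0,45]: [(0, 0) (98, 0) (98, 45) (0, 45)]
2. ⊥bis P6·P0 via (50.91,13.05): [(50.4973, 0) (98, 0) (98, 45) (51.9203, 45)]  |A|=2105.6028
3. ⊥bis P6·P1 via (72.945,19.52): [(58.204, 0) (98, 0) (98, 45) (92.1868, 45)]  |A|=1026.2061
4. ⊥bis P6·P2 via (55.78,15.31): [(58.204, 0) (98, 0) (98, 45) (92.1868, 45)]  |A|=1026.2061
5. ⊥bis P6·P3 via (58.95,23.615): [(58.204, 0) (98, 0) (98, 45) (92.1868, 45)]  |A|=1026.2061
6. ⊥bis P6·P4 via (76.625,11.42): [(75.4835, 22.8814) (77.7624, 0) (98, 0) (98, 45) (92.1868, 45)]  |A|=802.444
7. ⊥bis P6·P5 via (74.745,12.805): [(75.7264, 23.2032) (75.5926, 21.7854) (77.7624, 0) (98, 0) (98, 45) (92.1868, 45)]  |A|=802.2933
8. ⊥bis P6·P7 via (58.17,15.72): [(75.7264, 23.2032) (75.5926, 21.7854) (77.7624, 0) (98, 0) (98, 45) (92.1868, 45)]  |A|=802.2933
9. ⊥bis P6·P8 via (86.255,16.335): [(76.4249, 24.1281) (75.7264, 23.2032) (75.5926, 21.7854) (77.7624, 0) (98, 0) (98, 7.0238)]  |A|=331.9574
10. ⊥bis P6·P9 via (75.15,17.86): [(78.5902, 22.4115) (75.8865, 18.8345) (77.7624, 0) (98, 0) (98, 7.0238)]  |A|=323.7586
11. canonical 5-gon: [(78.5902, 22.4115) (75.8865, 18.8345) (77.7624, 0) (98, 0) (98, 7.0238)]
12. shoelace: 323.7586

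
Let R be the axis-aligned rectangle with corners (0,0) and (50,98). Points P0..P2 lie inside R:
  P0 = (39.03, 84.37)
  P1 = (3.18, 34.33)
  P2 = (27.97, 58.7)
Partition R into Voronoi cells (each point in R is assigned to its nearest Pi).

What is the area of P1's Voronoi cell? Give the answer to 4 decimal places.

Area of P1's cell: 1846.3783

1. box [0,50]×[0,98]: [(0, 0) (50, 0) (50, 98) (0, 98)]
2. ⊥bis P1·P0 via (21.105,59.35): [(0, 74.4702) (0, 0) (50, 0) (50, 38.6488)]  |A|=2827.9759
3. ⊥bis P1·P2 via (15.575,46.515): [(0, 62.3584) (0, 0) (50, 0) (50, 11.4967)]  |A|=1846.3783
4. canonical 4-gon: [(0, 62.3584) (0, 0) (50, 0) (50, 11.4967)]
5. shoelace: 1846.3783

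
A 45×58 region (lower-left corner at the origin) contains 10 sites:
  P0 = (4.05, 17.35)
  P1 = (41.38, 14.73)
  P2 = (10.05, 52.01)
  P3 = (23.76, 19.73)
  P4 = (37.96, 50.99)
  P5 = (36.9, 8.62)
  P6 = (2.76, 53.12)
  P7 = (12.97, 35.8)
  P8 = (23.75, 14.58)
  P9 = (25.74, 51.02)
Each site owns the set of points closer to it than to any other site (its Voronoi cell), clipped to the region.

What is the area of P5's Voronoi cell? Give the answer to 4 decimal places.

Area of P5's cell: 210.4506

1. box [0,45]×[0,58]: [(0, 0) (45, 0) (45, 58) (0, 58)]
2. ⊥bis P5·P0 via (20.475,12.985): [(17.0242, 0) (45, 0) (45, 58) (32.4379, 58)]  |A|=1175.5996
3. ⊥bis P5·P1 via (39.14,11.675): [(23.2275, 23.3424) (17.0242, 0) (45, 0) (45, 7.3783)]  |A|=406.8335
4. ⊥bis P5·P2 via (23.475,30.315): [(23.2275, 23.3424) (17.0242, 0) (45, 0) (45, 7.3783)]  |A|=406.8335
5. ⊥bis P5·P3 via (30.33,14.175): [(32.3967, 16.6193) (18.3449, 0) (45, 0) (45, 7.3783)]  |A|=267.9906
6. ⊥bis P5·P4 via (37.43,29.805): [(32.3967, 16.6193) (18.3449, 0) (45, 0) (45, 7.3783)]  |A|=267.9906
7. ⊥bis P5·P6 via (19.83,30.87): [(32.3967, 16.6193) (18.3449, 0) (45, 0) (45, 7.3783)]  |A|=267.9906
8. ⊥bis P5·P7 via (24.935,22.21): [(32.3967, 16.6193) (18.3449, 0) (45, 0) (45, 7.3783)]  |A|=267.9906
9. ⊥bis P5·P8 via (30.325,11.6): [(32.5492, 16.5075) (25.0675, 0) (45, 0) (45, 7.3783)]  |A|=210.4506
10. ⊥bis P5·P9 via (31.32,29.82): [(32.5492, 16.5075) (25.0675, 0) (45, 0) (45, 7.3783)]  |A|=210.4506
11. canonical 4-gon: [(32.5492, 16.5075) (25.0675, 0) (45, 0) (45, 7.3783)]
12. shoelace: 210.4506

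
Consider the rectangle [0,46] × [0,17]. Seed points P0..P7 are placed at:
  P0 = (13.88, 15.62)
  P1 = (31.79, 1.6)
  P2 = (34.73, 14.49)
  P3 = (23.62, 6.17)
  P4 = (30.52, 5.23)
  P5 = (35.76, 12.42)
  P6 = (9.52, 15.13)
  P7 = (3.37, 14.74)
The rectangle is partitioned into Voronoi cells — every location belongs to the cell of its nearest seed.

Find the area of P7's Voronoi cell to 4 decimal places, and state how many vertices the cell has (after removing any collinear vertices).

Area of P7's cell: 116.5022 (4 vertices)

1. box [0,46]×[0,17]: [(0, 0) (46, 0) (46, 17) (0, 17)]
2. ⊥bis P7·P0 via (8.625,15.18): [(0, 0) (9.896, 0) (8.4726, 17) (0, 17)]  |A|=156.1334
3. ⊥bis P7·P1 via (17.58,8.17): [(0, 0) (9.896, 0) (8.4726, 17) (0, 17)]  |A|=156.1334
4. ⊥bis P7·P2 via (19.05,14.615): [(0, 0) (9.896, 0) (8.4726, 17) (0, 17)]  |A|=156.1334
5. ⊥bis P7·P3 via (13.495,10.455): [(0, 0) (9.0703, 0) (9.7596, 1.6287) (8.4726, 17) (0, 17)]  |A|=155.4609
6. ⊥bis P7·P4 via (16.945,9.985): [(0, 0) (9.0703, 0) (9.7596, 1.6287) (8.4726, 17) (0, 17)]  |A|=155.4609
7. ⊥bis P7·P5 via (19.565,13.58): [(0, 0) (9.0703, 0) (9.7596, 1.6287) (8.4726, 17) (0, 17)]  |A|=155.4609
8. ⊥bis P7·P6 via (6.445,14.935): [(0, 0) (7.3921, 0) (6.314, 17) (0, 17)]  |A|=116.5022
9. canonical 4-gon: [(0, 0) (7.3921, 0) (6.314, 17) (0, 17)]
10. shoelace: 116.5022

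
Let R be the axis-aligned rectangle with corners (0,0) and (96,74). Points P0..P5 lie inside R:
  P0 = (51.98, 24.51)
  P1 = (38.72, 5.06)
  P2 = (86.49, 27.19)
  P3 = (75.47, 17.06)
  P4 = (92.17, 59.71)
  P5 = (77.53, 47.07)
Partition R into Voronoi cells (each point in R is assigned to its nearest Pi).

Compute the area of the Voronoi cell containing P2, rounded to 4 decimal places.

1. box [0,96]×[0,74]: [(0, 0) (96, 0) (96, 74) (0, 74)]
2. ⊥bis P2·P0 via (69.235,25.85): [(71.2425, 0) (96, 0) (96, 74) (65.4957, 74)]  |A|=2044.6862
3. ⊥bis P2·P1 via (62.605,16.125): [(71.2425, 0) (96, 0) (96, 74) (65.4957, 74)]  |A|=2044.6862
4. ⊥bis P2·P3 via (80.98,22.125): [(68.4672, 35.7372) (96, 5.7854) (96, 74) (65.4957, 74)]  |A|=1522.6603
5. ⊥bis P2·P4 via (89.33,43.45): [(67.5731, 47.2501) (68.4672, 35.7372) (96, 5.7854) (96, 42.285)]  |A|=663.8878
6. ⊥bis P2·P5 via (82.01,37.13): [(94.1605, 42.6063) (71.5291, 32.4062) (96, 5.7854) (96, 42.285)]  |A|=459.6061
7. canonical 4-gon: [(94.1605, 42.6063) (71.5291, 32.4062) (96, 5.7854) (96, 42.285)]
8. shoelace: 459.6061

Area of P2's cell: 459.6061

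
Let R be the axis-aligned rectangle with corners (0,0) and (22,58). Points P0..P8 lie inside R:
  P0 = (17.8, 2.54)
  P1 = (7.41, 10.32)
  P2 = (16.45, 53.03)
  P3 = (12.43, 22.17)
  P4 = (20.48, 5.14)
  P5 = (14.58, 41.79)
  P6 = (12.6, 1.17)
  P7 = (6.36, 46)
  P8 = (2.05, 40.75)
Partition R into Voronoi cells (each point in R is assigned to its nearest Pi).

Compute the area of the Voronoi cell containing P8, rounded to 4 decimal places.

Area of P8's cell: 117.0087

1. box [0,22]×[0,58]: [(0, 0) (22, 0) (22, 58) (0, 58)]
2. ⊥bis P8·P0 via (9.925,21.645): [(0, 17.554) (22, 26.6223) (22, 58) (0, 58)]  |A|=790.0616
3. ⊥bis P8·P1 via (4.73,25.535): [(0, 24.7018) (22, 28.577) (22, 58) (0, 58)]  |A|=689.933
4. ⊥bis P8·P2 via (9.25,46.89): [(0, 57.7369) (0, 24.7018) (22, 28.577) (22, 31.9389)]  |A|=400.3664
5. ⊥bis P8·P3 via (7.24,31.46): [(17.5138, 37.1996) (0, 57.7369) (0, 27.4153)]  |A|=265.523
6. ⊥bis P8·P4 via (11.265,22.945): [(17.5138, 37.1996) (0, 57.7369) (0, 27.4153)]  |A|=265.523
7. ⊥bis P8·P5 via (8.315,41.27): [(9.0455, 32.4687) (7.6974, 48.7106) (0, 57.7369) (0, 27.4153)]  |A|=193.5638
8. ⊥bis P8·P6 via (7.325,20.96): [(9.0455, 32.4687) (7.6974, 48.7106) (0, 57.7369) (0, 27.4153)]  |A|=193.5638
9. ⊥bis P8·P7 via (4.205,43.375): [(9.0455, 32.4687) (8.428, 39.9081) (0, 46.8271) (0, 27.4153)]  |A|=117.0087
10. canonical 4-gon: [(9.0455, 32.4687) (8.428, 39.9081) (0, 46.8271) (0, 27.4153)]
11. shoelace: 117.0087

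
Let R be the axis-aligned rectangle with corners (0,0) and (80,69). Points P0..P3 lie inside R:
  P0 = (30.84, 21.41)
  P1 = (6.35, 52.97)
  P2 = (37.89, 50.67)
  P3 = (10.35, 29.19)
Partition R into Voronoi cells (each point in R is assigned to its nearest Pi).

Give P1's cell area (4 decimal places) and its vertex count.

Area of P1's cell: 615.6494 (4 vertices)

1. box [0,80]×[0,69]: [(0, 0) (80, 0) (80, 69) (0, 69)]
2. ⊥bis P1·P0 via (18.595,37.19): [(0, 22.7606) (59.5882, 69) (0, 69)]  |A|=1377.6611
3. ⊥bis P1·P2 via (22.12,51.82): [(0, 22.7606) (21.2006, 39.2119) (23.3728, 69) (0, 69)]  |A|=838.267
4. ⊥bis P1·P3 via (8.35,41.08): [(0, 39.6755) (21.4981, 43.2916) (23.3728, 69) (0, 69)]  |A|=615.6494
5. canonical 4-gon: [(0, 39.6755) (21.4981, 43.2916) (23.3728, 69) (0, 69)]
6. shoelace: 615.6494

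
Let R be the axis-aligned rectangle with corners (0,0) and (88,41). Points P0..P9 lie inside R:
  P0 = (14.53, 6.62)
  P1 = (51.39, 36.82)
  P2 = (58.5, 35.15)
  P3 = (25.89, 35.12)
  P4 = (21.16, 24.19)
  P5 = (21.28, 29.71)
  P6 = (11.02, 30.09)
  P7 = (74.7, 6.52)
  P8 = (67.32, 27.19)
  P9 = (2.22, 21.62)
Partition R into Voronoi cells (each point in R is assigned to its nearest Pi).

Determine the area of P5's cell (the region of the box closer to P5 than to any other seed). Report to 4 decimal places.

1. box [0,88]×[0,41]: [(0, 0) (88, 0) (88, 41) (0, 41)]
2. ⊥bis P5·P0 via (17.905,18.165): [(0, 23.3992) (80.0428, 0) (88, 0) (88, 41) (0, 41)]  |A|=2671.5299
3. ⊥bis P5·P1 via (36.335,33.265): [(0, 23.3992) (41.5316, 11.2581) (34.5085, 41) (0, 41)]  |A|=878.667
4. ⊥bis P5·P2 via (39.89,32.43): [(0, 23.3992) (41.5316, 11.2581) (34.5085, 41) (0, 41)]  |A|=878.667
5. ⊥bis P5·P3 via (23.585,32.415): [(0, 23.3992) (41.5316, 11.2581) (39.798, 18.5995) (13.5102, 41) (0, 41)]  |A|=643.4802
6. ⊥bis P5·P4 via (21.22,26.95): [(0, 27.4113) (30.2282, 26.7542) (13.5102, 41) (0, 41)]  |A|=301.6128
7. ⊥bis P5·P6 via (16.15,29.9): [(16.0449, 27.0625) (30.2282, 26.7542) (16.4678, 38.4798)]  |A|=81.0324
8. ⊥bis P5·P7 via (47.99,18.115): [(16.0449, 27.0625) (30.2282, 26.7542) (16.4678, 38.4798)]  |A|=81.0324
9. ⊥bis P5·P8 via (44.3,28.45): [(16.0449, 27.0625) (30.2282, 26.7542) (16.4678, 38.4798)]  |A|=81.0324
10. ⊥bis P5·P9 via (11.75,25.665): [(16.0449, 27.0625) (30.2282, 26.7542) (16.4678, 38.4798)]  |A|=81.0324
11. canonical 3-gon: [(16.0449, 27.0625) (30.2282, 26.7542) (16.4678, 38.4798)]
12. shoelace: 81.0324

Area of P5's cell: 81.0324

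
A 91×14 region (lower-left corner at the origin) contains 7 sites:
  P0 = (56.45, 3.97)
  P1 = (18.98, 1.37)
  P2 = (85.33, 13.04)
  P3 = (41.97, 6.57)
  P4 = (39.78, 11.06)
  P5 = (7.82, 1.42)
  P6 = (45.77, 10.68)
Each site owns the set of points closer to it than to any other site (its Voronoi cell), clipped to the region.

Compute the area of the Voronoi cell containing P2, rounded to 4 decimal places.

Area of P2's cell: 274.9228

1. box [0,91]×[0,14]: [(0, 0) (91, 0) (91, 14) (0, 14)]
2. ⊥bis P2·P0 via (70.89,8.505): [(73.5611, 0) (91, 0) (91, 14) (69.1643, 14)]  |A|=274.9228
3. ⊥bis P2·P1 via (52.155,7.205): [(73.5611, 0) (91, 0) (91, 14) (69.1643, 14)]  |A|=274.9228
4. ⊥bis P2·P3 via (63.65,9.805): [(73.5611, 0) (91, 0) (91, 14) (69.1643, 14)]  |A|=274.9228
5. ⊥bis P2·P4 via (62.555,12.05): [(73.5611, 0) (91, 0) (91, 14) (69.1643, 14)]  |A|=274.9228
6. ⊥bis P2·P5 via (46.575,7.23): [(73.5611, 0) (91, 0) (91, 14) (69.1643, 14)]  |A|=274.9228
7. ⊥bis P2·P6 via (65.55,11.86): [(73.5611, 0) (91, 0) (91, 14) (69.1643, 14)]  |A|=274.9228
8. canonical 4-gon: [(73.5611, 0) (91, 0) (91, 14) (69.1643, 14)]
9. shoelace: 274.9228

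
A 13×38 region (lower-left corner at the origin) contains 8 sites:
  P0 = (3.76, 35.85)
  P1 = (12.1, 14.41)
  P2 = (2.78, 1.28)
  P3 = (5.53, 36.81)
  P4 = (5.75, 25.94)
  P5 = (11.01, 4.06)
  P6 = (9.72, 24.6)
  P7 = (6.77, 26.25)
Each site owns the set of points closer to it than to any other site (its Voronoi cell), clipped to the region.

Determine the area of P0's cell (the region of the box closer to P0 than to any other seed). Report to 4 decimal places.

Area of P0's cell: 41.4600

1. box [0,13]×[0,38]: [(0, 0) (13, 0) (13, 38) (0, 38)]
2. ⊥bis P0·P1 via (7.93,25.13): [(0, 22.0453) (13, 27.1022) (13, 38) (0, 38)]  |A|=174.5414
3. ⊥bis P0·P2 via (3.27,18.565): [(0, 22.0453) (13, 27.1022) (13, 38) (0, 38)]  |A|=174.5414
4. ⊥bis P0·P3 via (4.645,36.33): [(0, 22.0453) (10.2336, 26.0261) (3.7392, 38) (0, 38)]  |A|=104.0235
5. ⊥bis P0·P4 via (4.755,30.895): [(0, 29.9402) (7.3141, 31.4089) (3.7392, 38) (0, 38)]  |A|=41.798
6. ⊥bis P0·P5 via (7.385,19.955): [(0, 29.9402) (7.3141, 31.4089) (3.7392, 38) (0, 38)]  |A|=41.798
7. ⊥bis P0·P6 via (6.74,30.225): [(0, 29.9402) (7.3141, 31.4089) (3.7392, 38) (0, 38)]  |A|=41.798
8. ⊥bis P0·P7 via (5.265,31.05): [(0, 29.9402) (4.7985, 30.9037) (7.1826, 31.6513) (3.7392, 38) (0, 38)]  |A|=41.46
9. canonical 5-gon: [(0, 29.9402) (4.7985, 30.9037) (7.1826, 31.6513) (3.7392, 38) (0, 38)]
10. shoelace: 41.46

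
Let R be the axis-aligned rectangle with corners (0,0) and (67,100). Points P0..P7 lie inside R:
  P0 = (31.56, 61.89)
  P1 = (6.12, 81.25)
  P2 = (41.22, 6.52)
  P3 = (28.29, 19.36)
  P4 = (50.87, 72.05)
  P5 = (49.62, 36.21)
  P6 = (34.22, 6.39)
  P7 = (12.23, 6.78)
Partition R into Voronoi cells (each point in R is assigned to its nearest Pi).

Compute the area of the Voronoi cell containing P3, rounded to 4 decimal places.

Area of P3's cell: 814.7630

1. box [0,67]×[0,100]: [(0, 0) (67, 0) (67, 100) (0, 100)]
2. ⊥bis P3·P0 via (29.925,40.625): [(0, 42.9258) (0, 0) (67, 0) (67, 37.7744)]  |A|=2703.4587
3. ⊥bis P3·P1 via (17.205,50.305): [(0, 42.9258) (0, 0) (67, 0) (67, 37.7744)]  |A|=2703.4587
4. ⊥bis P3·P2 via (34.755,12.94): [(59.9545, 38.3161) (0, 42.9258) (0, 0) (21.9051, 0)]  |A|=1706.4572
5. ⊥bis P3·P4 via (39.58,45.705): [(59.0193, 37.3744) (56.1369, 38.6097) (0, 42.9258) (0, 0) (21.9051, 0)]  |A|=1704.5224
6. ⊥bis P3·P5 via (38.955,27.785): [(43.6255, 21.8727) (28.7398, 40.7161) (0, 42.9258) (0, 0) (21.9051, 0)]  |A|=1430.2245
7. ⊥bis P3·P6 via (31.255,12.875): [(37.5473, 15.7519) (43.6255, 21.8727) (28.7398, 40.7161) (0, 42.9258) (0, 0) (3.095, 0)]  |A|=1282.0773
8. ⊥bis P3·P7 via (20.26,13.07): [(23.2718, 9.225) (37.5473, 15.7519) (43.6255, 21.8727) (28.7398, 40.7161) (0, 42.9258) (0, 38.9345)]  |A|=814.763
9. canonical 6-gon: [(23.2718, 9.225) (37.5473, 15.7519) (43.6255, 21.8727) (28.7398, 40.7161) (0, 42.9258) (0, 38.9345)]
10. shoelace: 814.763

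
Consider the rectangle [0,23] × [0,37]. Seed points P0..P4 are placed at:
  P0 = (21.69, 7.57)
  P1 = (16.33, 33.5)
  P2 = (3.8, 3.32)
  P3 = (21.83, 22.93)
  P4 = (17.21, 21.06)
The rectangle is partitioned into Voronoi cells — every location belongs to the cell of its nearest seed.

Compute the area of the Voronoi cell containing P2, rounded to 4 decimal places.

Area of P2's cell: 195.0016

1. box [0,23]×[0,37]: [(0, 0) (23, 0) (23, 37) (0, 37)]
2. ⊥bis P2·P0 via (12.745,5.445): [(0, 0) (14.0385, 0) (5.2487, 37) (0, 37)]  |A|=356.8138
3. ⊥bis P2·P1 via (10.065,18.41): [(0, 22.5887) (0, 0) (14.0385, 0) (9.6212, 18.5942)]  |A|=239.1836
4. ⊥bis P2·P3 via (12.815,13.125): [(4.5984, 20.6796) (0, 22.5887) (0, 0) (14.0385, 0) (10.3911, 15.3536)]  |A|=231.8478
5. ⊥bis P2·P4 via (10.505,12.19): [(0, 20.1309) (0, 0) (14.0385, 0) (11.2822, 11.6025)]  |A|=195.0016
6. canonical 4-gon: [(0, 20.1309) (0, 0) (14.0385, 0) (11.2822, 11.6025)]
7. shoelace: 195.0016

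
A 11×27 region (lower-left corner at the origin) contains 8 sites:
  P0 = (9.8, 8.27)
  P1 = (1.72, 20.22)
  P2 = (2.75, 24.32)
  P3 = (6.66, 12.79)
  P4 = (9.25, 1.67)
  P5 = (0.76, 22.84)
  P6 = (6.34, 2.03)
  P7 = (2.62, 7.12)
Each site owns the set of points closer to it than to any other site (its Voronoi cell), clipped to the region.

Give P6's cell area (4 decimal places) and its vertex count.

1. box [0,11]×[0,27]: [(0, 0) (11, 0) (11, 27) (0, 27)]
2. ⊥bis P6·P0 via (8.07,5.15): [(0, 9.6247) (0, 0) (11, 0) (11, 3.5254)]  |A|=72.3254
3. ⊥bis P6·P1 via (4.03,11.125): [(0, 9.6247) (0, 0) (11, 0) (11, 3.5254)]  |A|=72.3254
4. ⊥bis P6·P2 via (4.545,13.175): [(0, 9.6247) (0, 0) (11, 0) (11, 3.5254)]  |A|=72.3254
5. ⊥bis P6·P3 via (6.5,7.41): [(3.8521, 7.4887) (0, 7.6033) (0, 0) (11, 0) (11, 3.5254)]  |A|=68.432
6. ⊥bis P6·P4 via (7.795,1.85): [(8.1947, 5.0809) (3.8521, 7.4887) (0, 7.6033) (0, 0) (7.5661, 0)]  |A|=54.7636
7. ⊥bis P6·P5 via (3.55,12.435): [(8.1947, 5.0809) (3.8521, 7.4887) (0, 7.6033) (0, 0) (7.5661, 0)]  |A|=54.7636
8. ⊥bis P6·P7 via (4.48,4.575): [(8.1947, 5.0809) (6.4761, 6.0338) (0, 1.3008) (0, 0) (7.5661, 0)]  |A|=31.704
9. canonical 5-gon: [(8.1947, 5.0809) (6.4761, 6.0338) (0, 1.3008) (0, 0) (7.5661, 0)]
10. shoelace: 31.704

Area of P6's cell: 31.7040 (5 vertices)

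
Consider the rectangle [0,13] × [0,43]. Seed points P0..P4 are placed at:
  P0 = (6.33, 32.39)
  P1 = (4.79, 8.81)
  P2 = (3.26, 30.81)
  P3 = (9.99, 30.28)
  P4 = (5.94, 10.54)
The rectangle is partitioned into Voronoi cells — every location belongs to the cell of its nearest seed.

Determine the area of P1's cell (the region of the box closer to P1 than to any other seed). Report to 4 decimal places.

Area of P1's cell: 115.9668

1. box [0,13]×[0,43]: [(0, 0) (13, 0) (13, 43) (0, 43)]
2. ⊥bis P1·P0 via (5.56,20.6): [(0, 20.9631) (0, 0) (13, 0) (13, 20.1141)]  |A|=267.0019
3. ⊥bis P1·P2 via (4.025,19.81): [(10.6265, 20.2691) (0, 19.5301) (0, 0) (13, 0) (13, 20.1141)]  |A|=259.3878
4. ⊥bis P1·P3 via (7.39,19.545): [(5.7893, 19.9327) (0, 19.5301) (0, 0) (13, 0) (13, 18.1863)]  |A|=251.6631
5. ⊥bis P1·P4 via (5.365,9.675): [(0, 13.2413) (0, 0) (13, 0) (13, 4.5997)]  |A|=115.9668
6. canonical 4-gon: [(0, 13.2413) (0, 0) (13, 0) (13, 4.5997)]
7. shoelace: 115.9668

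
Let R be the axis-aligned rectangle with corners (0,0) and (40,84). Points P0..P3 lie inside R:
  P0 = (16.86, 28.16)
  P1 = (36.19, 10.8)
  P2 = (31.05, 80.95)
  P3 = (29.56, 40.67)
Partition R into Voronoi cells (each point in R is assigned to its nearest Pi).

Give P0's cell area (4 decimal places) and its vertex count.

Area of P0's cell: 1041.7657 (4 vertices)

1. box [0,40]×[0,84]: [(0, 0) (40, 0) (40, 84) (0, 84)]
2. ⊥bis P0·P1 via (26.525,19.48): [(0, 0) (9.0303, 0) (40, 34.4841) (40, 84) (0, 84)]  |A|=2826.0182
3. ⊥bis P0·P2 via (23.955,54.555): [(0, 60.9941) (0, 0) (9.0303, 0) (40, 34.4841) (40, 50.2421)]  |A|=1690.7425
4. ⊥bis P0·P3 via (23.21,34.415): [(0, 57.9775) (0, 0) (9.0303, 0) (31.9602, 25.5319)]  |A|=1041.7657
5. canonical 4-gon: [(0, 57.9775) (0, 0) (9.0303, 0) (31.9602, 25.5319)]
6. shoelace: 1041.7657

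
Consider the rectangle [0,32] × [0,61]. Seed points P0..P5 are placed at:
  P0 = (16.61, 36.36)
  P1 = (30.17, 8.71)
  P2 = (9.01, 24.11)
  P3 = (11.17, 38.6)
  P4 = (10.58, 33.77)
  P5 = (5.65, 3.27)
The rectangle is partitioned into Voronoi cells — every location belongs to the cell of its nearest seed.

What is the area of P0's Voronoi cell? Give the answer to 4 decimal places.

1. box [0,32]×[0,61]: [(0, 0) (32, 0) (32, 61) (0, 61)]
2. ⊥bis P0·P1 via (23.39,22.535): [(0, 11.0642) (32, 26.7575) (32, 61) (0, 61)]  |A|=1346.8536
3. ⊥bis P0·P2 via (12.81,30.235): [(0, 38.1824) (24.4127, 23.0366) (32, 26.7575) (32, 61) (0, 61)]  |A|=1015.8381
4. ⊥bis P0·P3 via (13.89,37.48): [(11.294, 31.1755) (24.4127, 23.0366) (32, 26.7575) (32, 61) (23.5747, 61)]  |A|=535.4352
5. ⊥bis P0·P4 via (13.595,35.065): [(13.2379, 35.8964) (16.7084, 27.8164) (24.4127, 23.0366) (32, 26.7575) (32, 61) (23.5747, 61)]  |A|=519.3901
6. ⊥bis P0·P5 via (11.13,19.815): [(13.2379, 35.8964) (16.7084, 27.8164) (24.4127, 23.0366) (32, 26.7575) (32, 61) (23.5747, 61)]  |A|=519.3901
7. canonical 6-gon: [(13.2379, 35.8964) (16.7084, 27.8164) (24.4127, 23.0366) (32, 26.7575) (32, 61) (23.5747, 61)]
8. shoelace: 519.3901

Area of P0's cell: 519.3901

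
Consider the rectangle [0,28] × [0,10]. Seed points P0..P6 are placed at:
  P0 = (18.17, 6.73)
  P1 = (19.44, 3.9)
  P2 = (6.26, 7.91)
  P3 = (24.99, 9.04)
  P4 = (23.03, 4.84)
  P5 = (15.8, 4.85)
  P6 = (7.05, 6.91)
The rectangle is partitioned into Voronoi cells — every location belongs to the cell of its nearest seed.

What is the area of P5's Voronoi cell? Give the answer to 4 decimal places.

1. box [0,28]×[0,10]: [(0, 0) (28, 0) (28, 10) (0, 10)]
2. ⊥bis P5·P0 via (16.985,5.79): [(0, 0) (21.5779, 0) (13.6454, 10) (0, 10)]  |A|=176.1167
3. ⊥bis P5·P1 via (17.62,4.375): [(0, 0) (16.4782, 0) (17.7407, 4.8374) (13.6454, 10) (0, 10)]  |A|=163.782
4. ⊥bis P5·P2 via (11.03,6.38): [(8.9836, 0) (16.4782, 0) (17.7407, 4.8374) (13.6454, 10) (12.1911, 10)]  |A|=57.9084
5. ⊥bis P5·P3 via (20.395,6.945): [(8.9836, 0) (16.4782, 0) (17.7407, 4.8374) (13.6454, 10) (12.1911, 10)]  |A|=57.9084
6. ⊥bis P5·P4 via (19.415,4.845): [(8.9836, 0) (16.4782, 0) (17.7407, 4.8374) (13.6454, 10) (12.1911, 10)]  |A|=57.9084
7. ⊥bis P5·P6 via (11.425,5.88): [(10.0407, 0) (16.4782, 0) (17.7407, 4.8374) (13.6454, 10) (12.395, 10)]  |A|=51.6038
8. canonical 5-gon: [(10.0407, 0) (16.4782, 0) (17.7407, 4.8374) (13.6454, 10) (12.395, 10)]
9. shoelace: 51.6038

Area of P5's cell: 51.6038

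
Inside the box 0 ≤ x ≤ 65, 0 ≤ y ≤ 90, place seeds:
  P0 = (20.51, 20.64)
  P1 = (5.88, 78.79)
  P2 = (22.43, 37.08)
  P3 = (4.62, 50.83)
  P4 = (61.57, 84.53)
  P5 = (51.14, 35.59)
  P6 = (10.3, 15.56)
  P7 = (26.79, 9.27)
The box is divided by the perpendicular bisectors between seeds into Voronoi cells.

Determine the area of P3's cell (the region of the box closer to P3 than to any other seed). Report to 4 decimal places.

1. box [0,65]×[0,90]: [(0, 0) (65, 0) (65, 90) (0, 90)]
2. ⊥bis P3·P0 via (12.565,35.735): [(0, 29.1216) (65, 63.3333) (65, 90) (0, 90)]  |A|=2845.2156
3. ⊥bis P3·P1 via (5.25,64.81): [(0, 65.0466) (0, 29.1216) (62.8721, 62.2133)]  |A|=1129.3389
4. ⊥bis P3·P2 via (13.525,43.955): [(28.8063, 63.7485) (0, 65.0466) (0, 29.1216) (3.4921, 30.9596)]  |A|=551.4194
5. ⊥bis P3·P4 via (33.095,67.68): [(28.8063, 63.7485) (0, 65.0466) (0, 29.1216) (3.4921, 30.9596)]  |A|=551.4194
6. ⊥bis P3·P5 via (27.88,43.21): [(28.8063, 63.7485) (0, 65.0466) (0, 29.1216) (3.4921, 30.9596)]  |A|=551.4194
7. ⊥bis P3·P6 via (7.46,33.195): [(4.8995, 32.7827) (28.8063, 63.7485) (0, 65.0466) (0, 31.9936)]  |A|=542.494
8. ⊥bis P3·P7 via (15.705,30.05): [(4.8995, 32.7827) (28.8063, 63.7485) (0, 65.0466) (0, 31.9936)]  |A|=542.494
9. canonical 4-gon: [(4.8995, 32.7827) (28.8063, 63.7485) (0, 65.0466) (0, 31.9936)]
10. shoelace: 542.494

Area of P3's cell: 542.4940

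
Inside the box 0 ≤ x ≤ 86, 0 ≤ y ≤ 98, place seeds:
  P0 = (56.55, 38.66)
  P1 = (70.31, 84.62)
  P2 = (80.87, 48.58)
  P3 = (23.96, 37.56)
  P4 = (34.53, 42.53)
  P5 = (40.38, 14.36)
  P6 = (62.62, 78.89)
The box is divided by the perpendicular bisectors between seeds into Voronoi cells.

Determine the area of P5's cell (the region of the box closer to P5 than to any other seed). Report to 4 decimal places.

1. box [0,86]×[0,98]: [(0, 0) (86, 0) (86, 98) (0, 98)]
2. ⊥bis P5·P0 via (48.465,26.51): [(0, 58.7602) (0, 0) (86, 0) (86, 1.533)]  |A|=2592.6064
3. ⊥bis P5·P1 via (55.345,49.49): [(0, 58.7602) (0, 0) (86, 0) (86, 1.533)]  |A|=2592.6064
4. ⊥bis P5·P2 via (60.625,31.47): [(85.8313, 1.6453) (0, 58.7602) (0, 0) (86, 0) (86, 1.4456)]  |A|=2592.5991
5. ⊥bis P5·P3 via (32.17,25.96): [(85.8313, 1.6453) (40.4669, 31.8322) (0, 3.1914) (0, 0) (86, 0) (86, 1.4456)]  |A|=1468.2515
6. ⊥bis P5·P4 via (37.455,28.445): [(85.8313, 1.6453) (43.63, 29.7274) (34.9444, 27.9236) (0, 3.1914) (0, 0) (86, 0) (86, 1.4456)]  |A|=1456.2579
7. ⊥bis P5·P6 via (51.5,46.625): [(85.8313, 1.6453) (43.63, 29.7274) (34.9444, 27.9236) (0, 3.1914) (0, 0) (86, 0) (86, 1.4456)]  |A|=1456.2579
8. canonical 7-gon: [(85.8313, 1.6453) (43.63, 29.7274) (34.9444, 27.9236) (0, 3.1914) (0, 0) (86, 0) (86, 1.4456)]
9. shoelace: 1456.2579

Area of P5's cell: 1456.2579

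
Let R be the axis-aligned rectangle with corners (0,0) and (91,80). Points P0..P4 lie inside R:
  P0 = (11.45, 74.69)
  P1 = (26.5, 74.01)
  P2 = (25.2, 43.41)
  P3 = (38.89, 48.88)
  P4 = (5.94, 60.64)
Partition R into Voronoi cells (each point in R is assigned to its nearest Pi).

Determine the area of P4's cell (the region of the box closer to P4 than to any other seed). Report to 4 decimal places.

Area of P4's cell: 429.6719

1. box [0,91]×[0,80]: [(0, 0) (91, 0) (91, 80) (0, 80)]
2. ⊥bis P4·P0 via (8.695,67.665): [(0, 71.0749) (0, 0) (91, 0) (91, 35.3874)]  |A|=4844.0349
3. ⊥bis P4·P1 via (16.22,67.325): [(18.4992, 63.8201) (0, 71.0749) (0, 0) (60.0009, 0)]  |A|=2572.0463
4. ⊥bis P4·P2 via (15.57,52.025): [(21.7078, 58.886) (18.4992, 63.8201) (0, 71.0749) (0, 34.6206)]  |A|=429.6719
5. ⊥bis P4·P3 via (22.415,54.76): [(21.7078, 58.886) (18.4992, 63.8201) (0, 71.0749) (0, 34.6206)]  |A|=429.6719
6. canonical 4-gon: [(21.7078, 58.886) (18.4992, 63.8201) (0, 71.0749) (0, 34.6206)]
7. shoelace: 429.6719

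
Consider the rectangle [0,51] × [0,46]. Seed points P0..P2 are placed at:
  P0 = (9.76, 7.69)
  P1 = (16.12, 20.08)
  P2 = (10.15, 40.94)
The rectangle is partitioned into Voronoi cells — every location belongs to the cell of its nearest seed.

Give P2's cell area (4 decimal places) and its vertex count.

1. box [0,51]×[0,46]: [(0, 0) (51, 0) (51, 46) (0, 46)]
2. ⊥bis P2·P0 via (9.955,24.315): [(0, 24.4318) (51, 23.8336) (51, 46) (0, 46)]  |A|=1115.2339
3. ⊥bis P2·P1 via (13.135,30.51): [(0, 26.7508) (51, 41.3467) (51, 46) (0, 46)]  |A|=609.512
4. canonical 4-gon: [(0, 26.7508) (51, 41.3467) (51, 46) (0, 46)]
5. shoelace: 609.512

Area of P2's cell: 609.5120 (4 vertices)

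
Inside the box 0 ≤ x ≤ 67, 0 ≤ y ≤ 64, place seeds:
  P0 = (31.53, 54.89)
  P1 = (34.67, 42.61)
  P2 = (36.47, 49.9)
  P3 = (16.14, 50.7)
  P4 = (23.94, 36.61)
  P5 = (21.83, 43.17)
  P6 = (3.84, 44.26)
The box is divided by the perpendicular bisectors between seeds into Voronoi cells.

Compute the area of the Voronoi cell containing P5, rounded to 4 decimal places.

1. box [0,67]×[0,64]: [(0, 0) (67, 0) (67, 64) (0, 64)]
2. ⊥bis P5·P0 via (26.68,49.03): [(0, 0) (67, 0) (67, 15.6594) (8.5925, 64) (0, 64)]  |A|=2876.2727
3. ⊥bis P5·P1 via (28.25,42.89): [(0, 0) (26.3794, 0) (28.4538, 47.562) (8.5925, 64) (0, 64)]  |A|=1608.4707
4. ⊥bis P5·P2 via (29.15,46.535): [(0, 0) (26.3794, 0) (28.4538, 47.562) (8.5925, 64) (0, 64)]  |A|=1608.4707
5. ⊥bis P5·P3 via (18.985,46.935): [(0, 32.5891) (0, 0) (26.3794, 0) (28.4538, 47.562) (24.3307, 50.9744)]  |A|=1170.3853
6. ⊥bis P5·P4 via (22.885,39.89): [(0, 32.5891) (0, 32.5291) (28.1936, 41.5975) (28.4538, 47.562) (24.3307, 50.9744)]  |A|=163.1695
7. ⊥bis P5·P6 via (12.835,43.715): [(12.7444, 42.2193) (12.3989, 36.5172) (28.1936, 41.5975) (28.4538, 47.562) (24.3307, 50.9744)]  |A|=128.1263
8. canonical 5-gon: [(12.7444, 42.2193) (12.3989, 36.5172) (28.1936, 41.5975) (28.4538, 47.562) (24.3307, 50.9744)]
9. shoelace: 128.1263

Area of P5's cell: 128.1263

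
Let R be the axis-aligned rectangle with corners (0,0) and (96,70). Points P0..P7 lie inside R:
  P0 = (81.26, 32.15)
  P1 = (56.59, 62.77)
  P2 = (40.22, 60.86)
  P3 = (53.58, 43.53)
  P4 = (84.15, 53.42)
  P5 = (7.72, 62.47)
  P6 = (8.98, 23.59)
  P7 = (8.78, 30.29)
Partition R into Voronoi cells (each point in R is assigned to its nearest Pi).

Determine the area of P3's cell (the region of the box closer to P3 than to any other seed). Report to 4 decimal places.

1. box [0,96]×[0,70]: [(0, 0) (96, 0) (96, 70) (0, 70)]
2. ⊥bis P3·P0 via (67.42,37.84): [(0, 0) (51.8629, 0) (80.6418, 70) (0, 70)]  |A|=4637.6679
3. ⊥bis P3·P1 via (55.085,53.15): [(0, 61.7678) (0, 0) (51.8629, 0) (72.5886, 50.4117)]  |A|=3549.065
4. ⊥bis P3·P2 via (46.9,52.195): [(49.3106, 54.0534) (0, 16.039) (0, 0) (51.8629, 0) (72.5886, 50.4117)]  |A|=2421.6077
5. ⊥bis P3·P4 via (68.865,48.475): [(68.0065, 51.1285) (49.3106, 54.0534) (0, 16.039) (0, 0) (51.8629, 0) (70.1541, 44.4903)]  |A|=2407.1693
6. ⊥bis P3·P5 via (30.65,53): [(68.0065, 51.1285) (49.3106, 54.0534) (22.5718, 33.4399) (8.7612, 0) (51.8629, 0) (70.1541, 44.4903)]  |A|=2079.6682
7. ⊥bis P3·P6 via (31.28,33.56): [(68.0065, 51.1285) (49.3106, 54.0534) (29.0878, 38.4633) (46.2842, 0) (51.8629, 0) (70.1541, 44.4903)]  |A|=1283.7794
8. ⊥bis P3·P7 via (31.18,36.91): [(68.0065, 51.1285) (49.3106, 54.0534) (30.4179, 39.4887) (33.9057, 27.687) (46.2842, 0) (51.8629, 0) (70.1541, 44.4903)]  |A|=1274.1426
9. canonical 7-gon: [(68.0065, 51.1285) (49.3106, 54.0534) (30.4179, 39.4887) (33.9057, 27.687) (46.2842, 0) (51.8629, 0) (70.1541, 44.4903)]
10. shoelace: 1274.1426

Area of P3's cell: 1274.1426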